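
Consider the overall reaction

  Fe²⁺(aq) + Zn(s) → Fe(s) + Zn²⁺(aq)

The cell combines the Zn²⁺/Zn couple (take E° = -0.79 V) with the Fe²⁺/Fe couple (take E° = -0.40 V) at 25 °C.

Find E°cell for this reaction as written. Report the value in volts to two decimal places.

The Fe²⁺/Fe couple has the higher reduction potential, so it is the cathode; Zn²⁺/Zn is oxidised at the anode.
E°cell = E°(cathode) − E°(anode) = (-0.40) − (-0.79) = +0.39 V.
Since E°cell > 0, the reaction is spontaneous under standard conditions.

+0.39 V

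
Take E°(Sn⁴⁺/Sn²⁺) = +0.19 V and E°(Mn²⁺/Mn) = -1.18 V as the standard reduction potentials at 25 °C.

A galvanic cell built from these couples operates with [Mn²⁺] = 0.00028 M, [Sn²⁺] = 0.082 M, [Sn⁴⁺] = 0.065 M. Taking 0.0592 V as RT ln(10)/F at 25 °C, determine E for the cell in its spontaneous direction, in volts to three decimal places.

+1.472 V

Sn⁴⁺/Sn²⁺ is the cathode (higher E°), Mn²⁺/Mn the anode: E°cell = +0.19 − (-1.18) = +1.37 V, n = 2.
Overall: Sn⁴⁺(aq) + Mn(s) → Sn²⁺(aq) + Mn²⁺(aq)
Q = [Sn²⁺]·[Mn²⁺] / ([Sn⁴⁺]); log Q = -3.452.
E = E° − (0.0592/n) log Q = +1.37 − (0.0592/2)(-3.452) = +1.472 V.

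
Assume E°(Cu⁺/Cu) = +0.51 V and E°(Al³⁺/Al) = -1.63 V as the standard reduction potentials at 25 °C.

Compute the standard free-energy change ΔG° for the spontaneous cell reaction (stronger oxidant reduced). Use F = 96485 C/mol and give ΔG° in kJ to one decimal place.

-619.4 kJ

Cu⁺/Cu (E° = +0.51 V) is the cathode; Al³⁺/Al (E° = -1.63 V) is the anode, so E°cell = +2.14 V.
Balancing electrons gives n = 3 (lcm of 1 and 3).
ΔG° = −nFE° = −(3)(96485)(+2.14) = -619,434 J = -619.4 kJ.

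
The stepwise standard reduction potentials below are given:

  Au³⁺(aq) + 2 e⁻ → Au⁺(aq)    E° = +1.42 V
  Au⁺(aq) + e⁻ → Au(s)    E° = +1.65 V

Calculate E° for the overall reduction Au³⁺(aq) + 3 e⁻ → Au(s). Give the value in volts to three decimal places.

+1.497 V

Adding the free-energy changes (−nFE°) of the two steps gives −n₃FE°₃ = −n₁FE°₁ − n₂FE°₂.
E°₃ = (2×+1.42 + 1×+1.65) / 3 = (+4.490) / 3 = +1.497 V.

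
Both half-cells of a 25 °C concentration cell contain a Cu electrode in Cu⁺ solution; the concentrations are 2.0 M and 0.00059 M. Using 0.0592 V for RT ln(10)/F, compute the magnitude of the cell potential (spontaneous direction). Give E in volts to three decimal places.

+0.209 V

For a concentration cell E°cell = 0. The 2.0 M side is the cathode (reduction is favoured where [Cu⁺] is higher).
With n = 1, E = −(0.0592/1) log([Cu⁺]ₐₙ/[Cu⁺]꜀ₐₜ) = −(0.0592/1) log(0.00059/2) = −(0.0592/1)(-3.530) = +0.209 V.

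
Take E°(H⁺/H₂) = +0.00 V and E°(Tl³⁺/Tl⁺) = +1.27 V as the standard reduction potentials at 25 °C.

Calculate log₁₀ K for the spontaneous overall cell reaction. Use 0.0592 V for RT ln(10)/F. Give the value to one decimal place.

42.9

Cathode: Tl³⁺/Tl⁺; anode: H⁺/H₂. E°cell = +1.27 V, n = 2.
log K = nE°cell / 0.0592 = (2)(+1.27) / 0.0592 = 42.9.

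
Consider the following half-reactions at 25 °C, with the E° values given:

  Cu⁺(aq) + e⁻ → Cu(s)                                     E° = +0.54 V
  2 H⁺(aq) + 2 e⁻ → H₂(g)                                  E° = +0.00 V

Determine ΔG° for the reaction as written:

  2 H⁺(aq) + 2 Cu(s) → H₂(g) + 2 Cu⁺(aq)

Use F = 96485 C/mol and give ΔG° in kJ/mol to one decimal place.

+104.2 kJ/mol

As written, H⁺/H₂ is reduced (cathode) and Cu⁺/Cu is oxidised (anode), so E°cell = (+0.00) − (+0.54) = -0.54 V.
Balancing electrons gives n = 2.
ΔG° = −nFE° = −(2)(96485)(-0.54) = 104,204 J = +104.2 kJ/mol.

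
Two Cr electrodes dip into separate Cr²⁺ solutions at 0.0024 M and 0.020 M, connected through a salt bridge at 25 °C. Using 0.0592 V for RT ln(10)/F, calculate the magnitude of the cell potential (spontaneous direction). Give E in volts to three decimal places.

+0.027 V

For a concentration cell E°cell = 0. The 0.020 M side is the cathode (reduction is favoured where [Cr²⁺] is higher).
With n = 2, E = −(0.0592/2) log([Cr²⁺]ₐₙ/[Cr²⁺]꜀ₐₜ) = −(0.0592/2) log(0.0024/0.02) = −(0.0592/2)(-0.921) = +0.027 V.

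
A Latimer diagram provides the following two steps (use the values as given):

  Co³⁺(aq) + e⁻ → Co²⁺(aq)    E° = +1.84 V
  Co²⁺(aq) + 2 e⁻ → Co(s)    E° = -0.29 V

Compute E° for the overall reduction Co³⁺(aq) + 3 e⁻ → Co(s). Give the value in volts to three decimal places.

+0.420 V

Standard free energies of sequential steps add: ΔG°₃ = ΔG°₁ + ΔG°₂, so n₃E°₃ = n₁E°₁ + n₂E°₂.
E°₃ = (1×+1.84 + 2×-0.29) / 3 = (+1.260) / 3 = +0.420 V.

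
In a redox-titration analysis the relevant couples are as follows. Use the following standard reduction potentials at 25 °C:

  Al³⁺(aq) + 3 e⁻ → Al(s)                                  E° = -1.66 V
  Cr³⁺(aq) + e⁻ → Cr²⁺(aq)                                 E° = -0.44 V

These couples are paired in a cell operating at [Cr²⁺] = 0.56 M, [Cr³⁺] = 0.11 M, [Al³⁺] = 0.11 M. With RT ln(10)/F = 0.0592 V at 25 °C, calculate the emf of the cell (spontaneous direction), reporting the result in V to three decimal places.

+1.197 V

Cr³⁺/Cr²⁺ is the cathode (higher E°), Al³⁺/Al the anode: E°cell = -0.44 − (-1.66) = +1.22 V, n = 3.
Overall: 3 Cr³⁺(aq) + Al(s) → 3 Cr²⁺(aq) + Al³⁺(aq)
Q = [Cr²⁺]^3·[Al³⁺] / ([Cr³⁺]^3); log Q = 1.162.
E = E° − (0.0592/n) log Q = +1.22 − (0.0592/3)(1.162) = +1.197 V.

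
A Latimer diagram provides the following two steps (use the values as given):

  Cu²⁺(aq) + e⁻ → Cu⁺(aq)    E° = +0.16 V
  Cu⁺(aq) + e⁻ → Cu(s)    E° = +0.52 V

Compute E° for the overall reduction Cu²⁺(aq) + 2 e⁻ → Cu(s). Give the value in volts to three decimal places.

+0.340 V

Standard free energies of sequential steps add: ΔG°₃ = ΔG°₁ + ΔG°₂, so n₃E°₃ = n₁E°₁ + n₂E°₂.
E°₃ = (1×+0.16 + 1×+0.52) / 2 = (+0.680) / 2 = +0.340 V.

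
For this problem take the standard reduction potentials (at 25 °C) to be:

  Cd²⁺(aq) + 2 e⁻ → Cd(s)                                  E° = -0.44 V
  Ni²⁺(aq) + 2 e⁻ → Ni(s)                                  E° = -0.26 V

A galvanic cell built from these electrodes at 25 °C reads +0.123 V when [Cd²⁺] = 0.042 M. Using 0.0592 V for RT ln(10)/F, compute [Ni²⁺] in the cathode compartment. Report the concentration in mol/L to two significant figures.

Ni²⁺/Ni is the cathode, Cd²⁺/Cd the anode: E°cell = +0.18 V, n = 2.
Overall reaction: Ni²⁺(aq) + Cd(s) → Ni(s) + Cd²⁺(aq); Q = [Cd²⁺]^1/[Ni²⁺]^1.
From E = E° − (0.0592/n) log Q: log Q = (E° − E)·n/0.0592 = (+0.18 − (+0.123))·2/0.0592 = 1.9257.
So 1·log[Ni²⁺] = 1·log(0.042) − log Q = -1.3768 − (1.9257) = -3.3025; [Ni²⁺] = 10^(-3.3025) ≈ 0.00050 M.

0.00050 M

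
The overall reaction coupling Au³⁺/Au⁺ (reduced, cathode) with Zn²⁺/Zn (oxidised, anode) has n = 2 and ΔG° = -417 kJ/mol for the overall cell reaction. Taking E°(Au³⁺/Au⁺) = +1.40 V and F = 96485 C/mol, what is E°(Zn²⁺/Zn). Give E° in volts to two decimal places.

E°cell = −ΔG°/(nF) = −(-417×10³)/((2)(96485)) = +2.161 V.
Since Au³⁺/Au⁺ is the cathode and Zn²⁺/Zn the anode, E°cell = E°(Au³⁺/Au⁺) − E°(Zn²⁺/Zn).
So E°(Zn²⁺/Zn) = E°(Au³⁺/Au⁺) − E°cell = (+1.40) − (+2.161) = -0.76 V.

-0.76 V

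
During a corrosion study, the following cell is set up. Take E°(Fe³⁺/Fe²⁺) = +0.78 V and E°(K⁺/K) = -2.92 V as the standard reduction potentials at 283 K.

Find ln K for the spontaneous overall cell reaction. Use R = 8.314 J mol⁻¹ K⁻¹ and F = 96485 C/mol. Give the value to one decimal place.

151.7

Cathode: Fe³⁺/Fe²⁺; anode: K⁺/K. E°cell = (+0.78) − (-2.92) = +3.70 V, with n = 1.
ΔG° = −nFE° = −RT ln K, so ln K = nFE°/(RT) = (1)(96485)(+3.70) / ((8.314)(283)) = 151.728.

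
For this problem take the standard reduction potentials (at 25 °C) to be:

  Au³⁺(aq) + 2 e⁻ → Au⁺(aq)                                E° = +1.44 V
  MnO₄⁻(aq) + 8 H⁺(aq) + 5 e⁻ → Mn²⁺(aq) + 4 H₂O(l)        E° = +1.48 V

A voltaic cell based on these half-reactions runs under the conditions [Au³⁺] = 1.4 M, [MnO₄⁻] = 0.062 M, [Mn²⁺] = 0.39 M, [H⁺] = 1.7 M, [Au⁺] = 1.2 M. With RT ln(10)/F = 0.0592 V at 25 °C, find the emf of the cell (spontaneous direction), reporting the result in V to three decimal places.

+0.050 V

MnO₄⁻/Mn²⁺ is the cathode (higher E°), Au³⁺/Au⁺ the anode: E°cell = +1.48 − (+1.44) = +0.04 V, n = 10.
Overall: 2 MnO₄⁻(aq) + 16 H⁺(aq) + 5 Au⁺(aq) → 2 Mn²⁺(aq) + 8 H₂O(l) + 5 Au³⁺(aq)
Q = [Mn²⁺]^2·[Au³⁺]^5 / ([MnO₄⁻]^2·[H⁺]^16·[Au⁺]^5); log Q = -1.755.
E = E° − (0.0592/n) log Q = +0.04 − (0.0592/10)(-1.755) = +0.050 V.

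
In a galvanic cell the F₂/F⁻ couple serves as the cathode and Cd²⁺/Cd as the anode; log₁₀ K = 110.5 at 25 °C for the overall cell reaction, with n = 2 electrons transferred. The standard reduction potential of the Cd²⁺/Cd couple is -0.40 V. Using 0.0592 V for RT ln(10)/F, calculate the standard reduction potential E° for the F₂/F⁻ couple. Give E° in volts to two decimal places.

+2.87 V

E°cell = (0.0592/n)·log K = (0.0592/2)(110.5) = +3.271 V.
Since F₂/F⁻ is the cathode and Cd²⁺/Cd the anode, E°cell = E°(F₂/F⁻) − E°(Cd²⁺/Cd).
So E°(F₂/F⁻) = E°cell + E°(Cd²⁺/Cd) = +3.271 + (-0.40) = +2.87 V.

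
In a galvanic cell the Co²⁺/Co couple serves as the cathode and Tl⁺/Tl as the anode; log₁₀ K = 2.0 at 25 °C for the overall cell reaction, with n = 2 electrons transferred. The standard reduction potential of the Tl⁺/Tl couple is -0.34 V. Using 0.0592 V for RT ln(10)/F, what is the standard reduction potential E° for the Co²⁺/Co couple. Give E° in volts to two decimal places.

-0.28 V

E°cell = (0.0592/n)·log K = (0.0592/2)(2.0) = +0.059 V.
Since Co²⁺/Co is the cathode and Tl⁺/Tl the anode, E°cell = E°(Co²⁺/Co) − E°(Tl⁺/Tl).
So E°(Co²⁺/Co) = E°cell + E°(Tl⁺/Tl) = +0.059 + (-0.34) = -0.28 V.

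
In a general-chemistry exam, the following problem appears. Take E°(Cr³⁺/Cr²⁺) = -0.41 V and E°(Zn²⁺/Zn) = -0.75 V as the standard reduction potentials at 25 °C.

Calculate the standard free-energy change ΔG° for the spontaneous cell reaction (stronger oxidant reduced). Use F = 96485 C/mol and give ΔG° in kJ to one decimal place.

-65.6 kJ

Cr³⁺/Cr²⁺ (E° = -0.41 V) is the cathode; Zn²⁺/Zn (E° = -0.75 V) is the anode, so E°cell = +0.34 V.
Balancing electrons gives n = 2 (lcm of 1 and 2).
ΔG° = −nFE° = −(2)(96485)(+0.34) = -65,610 J = -65.6 kJ.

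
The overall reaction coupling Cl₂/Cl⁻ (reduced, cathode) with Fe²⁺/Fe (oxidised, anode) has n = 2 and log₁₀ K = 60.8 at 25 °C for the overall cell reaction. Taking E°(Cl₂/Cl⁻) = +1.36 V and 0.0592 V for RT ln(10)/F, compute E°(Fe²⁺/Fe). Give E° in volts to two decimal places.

E°cell = (0.0592/n)·log K = (0.0592/2)(60.8) = +1.800 V.
Since Cl₂/Cl⁻ is the cathode and Fe²⁺/Fe the anode, E°cell = E°(Cl₂/Cl⁻) − E°(Fe²⁺/Fe).
So E°(Fe²⁺/Fe) = E°(Cl₂/Cl⁻) − E°cell = (+1.36) − (+1.800) = -0.44 V.

-0.44 V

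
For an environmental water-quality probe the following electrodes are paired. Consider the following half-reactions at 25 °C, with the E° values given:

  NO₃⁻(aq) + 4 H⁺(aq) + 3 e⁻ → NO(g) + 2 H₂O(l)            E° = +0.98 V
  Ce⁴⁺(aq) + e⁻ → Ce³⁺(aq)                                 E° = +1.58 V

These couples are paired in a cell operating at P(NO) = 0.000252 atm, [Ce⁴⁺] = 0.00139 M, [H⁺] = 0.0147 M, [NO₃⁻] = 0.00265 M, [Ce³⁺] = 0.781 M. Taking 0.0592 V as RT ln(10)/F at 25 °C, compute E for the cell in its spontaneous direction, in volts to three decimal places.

+0.562 V

Ce⁴⁺/Ce³⁺ is the cathode (higher E°), NO₃⁻/NO the anode: E°cell = +1.58 − (+0.98) = +0.60 V, n = 3.
Overall: 3 Ce⁴⁺(aq) + NO(g) + 2 H₂O(l) → 3 Ce³⁺(aq) + NO₃⁻(aq) + 4 H⁺(aq)
Q = [Ce³⁺]^3·[NO₃⁻]·[H⁺]^4 / ([Ce⁴⁺]^3·P(NO)); log Q = 1.940.
E = E° − (0.0592/n) log Q = +0.60 − (0.0592/3)(1.940) = +0.562 V.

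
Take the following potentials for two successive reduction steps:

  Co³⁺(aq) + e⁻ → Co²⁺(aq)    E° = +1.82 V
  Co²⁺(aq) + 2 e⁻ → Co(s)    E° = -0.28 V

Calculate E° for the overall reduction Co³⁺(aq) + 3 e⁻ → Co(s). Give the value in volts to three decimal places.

+0.420 V

Since ΔG° = −nFE° is additive over sequential reductions, n₃E°₃ = n₁E°₁ + n₂E°₂.
E°₃ = (1×+1.82 + 2×-0.28) / 3 = (+1.260) / 3 = +0.420 V.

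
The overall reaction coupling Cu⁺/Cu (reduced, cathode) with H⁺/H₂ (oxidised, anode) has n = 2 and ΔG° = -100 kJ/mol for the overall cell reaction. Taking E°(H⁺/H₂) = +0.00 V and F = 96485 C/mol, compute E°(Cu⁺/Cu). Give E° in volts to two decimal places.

E°cell = −ΔG°/(nF) = −(-100×10³)/((2)(96485)) = +0.518 V.
Since Cu⁺/Cu is the cathode and H⁺/H₂ the anode, E°cell = E°(Cu⁺/Cu) − E°(H⁺/H₂).
So E°(Cu⁺/Cu) = E°cell + E°(H⁺/H₂) = +0.518 + (+0.00) = +0.52 V.

+0.52 V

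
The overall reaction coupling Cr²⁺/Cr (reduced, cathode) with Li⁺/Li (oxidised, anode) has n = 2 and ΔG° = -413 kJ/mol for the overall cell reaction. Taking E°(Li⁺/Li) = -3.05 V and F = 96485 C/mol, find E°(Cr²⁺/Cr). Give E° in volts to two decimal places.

E°cell = −ΔG°/(nF) = −(-413×10³)/((2)(96485)) = +2.140 V.
Since Cr²⁺/Cr is the cathode and Li⁺/Li the anode, E°cell = E°(Cr²⁺/Cr) − E°(Li⁺/Li).
So E°(Cr²⁺/Cr) = E°cell + E°(Li⁺/Li) = +2.140 + (-3.05) = -0.91 V.

-0.91 V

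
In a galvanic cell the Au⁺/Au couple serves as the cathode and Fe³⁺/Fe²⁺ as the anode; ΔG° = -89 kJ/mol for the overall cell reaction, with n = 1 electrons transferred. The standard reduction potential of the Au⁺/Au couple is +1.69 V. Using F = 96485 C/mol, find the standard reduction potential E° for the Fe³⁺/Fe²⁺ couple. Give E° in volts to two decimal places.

+0.77 V

E°cell = −ΔG°/(nF) = −(-89×10³)/((1)(96485)) = +0.922 V.
Since Au⁺/Au is the cathode and Fe³⁺/Fe²⁺ the anode, E°cell = E°(Au⁺/Au) − E°(Fe³⁺/Fe²⁺).
So E°(Fe³⁺/Fe²⁺) = E°(Au⁺/Au) − E°cell = (+1.69) − (+0.922) = +0.77 V.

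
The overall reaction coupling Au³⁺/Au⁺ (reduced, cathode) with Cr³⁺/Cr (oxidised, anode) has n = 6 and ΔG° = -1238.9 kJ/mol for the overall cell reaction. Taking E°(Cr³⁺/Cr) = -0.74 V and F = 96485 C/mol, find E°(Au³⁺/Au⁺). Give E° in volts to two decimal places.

+1.40 V

E°cell = −ΔG°/(nF) = −(-1238.9×10³)/((6)(96485)) = +2.140 V.
Since Au³⁺/Au⁺ is the cathode and Cr³⁺/Cr the anode, E°cell = E°(Au³⁺/Au⁺) − E°(Cr³⁺/Cr).
So E°(Au³⁺/Au⁺) = E°cell + E°(Cr³⁺/Cr) = +2.140 + (-0.74) = +1.40 V.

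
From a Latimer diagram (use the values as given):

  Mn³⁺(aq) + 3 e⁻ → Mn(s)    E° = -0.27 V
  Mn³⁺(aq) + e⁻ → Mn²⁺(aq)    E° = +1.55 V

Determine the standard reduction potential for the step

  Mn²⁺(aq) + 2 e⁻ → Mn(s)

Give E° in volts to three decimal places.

Sequential free energies add, so n₃E°₃ = n₁E°₁ + n₂E°₂.
With n₃ = 3, and the known step contributing 1×(+1.55) V, the unknown satisfies 2·E° = 3×(-0.27) − 1×(+1.55) = -2.360.
E° = -2.360 / 2 = -1.180 V.

-1.180 V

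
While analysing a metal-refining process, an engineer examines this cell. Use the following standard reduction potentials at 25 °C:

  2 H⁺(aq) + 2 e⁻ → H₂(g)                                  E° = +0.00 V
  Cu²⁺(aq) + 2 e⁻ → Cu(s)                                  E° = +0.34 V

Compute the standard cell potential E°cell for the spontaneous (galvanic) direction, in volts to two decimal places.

The Cu²⁺/Cu couple has the higher reduction potential, so it is the cathode; H⁺/H₂ is oxidised at the anode.
E°cell = E°(cathode) − E°(anode) = (+0.34) − (+0.00) = +0.34 V.
Since E°cell > 0, the reaction is spontaneous under standard conditions.

+0.34 V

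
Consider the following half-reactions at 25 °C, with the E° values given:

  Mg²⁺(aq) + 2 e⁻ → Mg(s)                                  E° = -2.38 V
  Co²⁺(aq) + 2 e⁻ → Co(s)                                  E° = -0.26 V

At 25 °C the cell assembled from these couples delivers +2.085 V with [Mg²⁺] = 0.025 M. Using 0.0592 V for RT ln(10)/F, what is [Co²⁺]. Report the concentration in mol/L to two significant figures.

Co²⁺/Co is the cathode, Mg²⁺/Mg the anode: E°cell = +2.12 V, n = 2.
Overall reaction: Co²⁺(aq) + Mg(s) → Co(s) + Mg²⁺(aq); Q = [Mg²⁺]^1/[Co²⁺]^1.
From E = E° − (0.0592/n) log Q: log Q = (E° − E)·n/0.0592 = (+2.12 − (+2.085))·2/0.0592 = 1.1824.
So 1·log[Co²⁺] = 1·log(0.025) − log Q = -1.6021 − (1.1824) = -2.7845; [Co²⁺] = 10^(-2.7845) ≈ 0.0016 M.

0.0016 M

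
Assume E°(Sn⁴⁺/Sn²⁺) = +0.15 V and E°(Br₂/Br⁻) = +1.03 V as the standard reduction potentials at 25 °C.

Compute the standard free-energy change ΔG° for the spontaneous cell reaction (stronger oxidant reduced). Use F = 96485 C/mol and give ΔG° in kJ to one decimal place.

Br₂/Br⁻ (E° = +1.03 V) is the cathode; Sn⁴⁺/Sn²⁺ (E° = +0.15 V) is the anode, so E°cell = +0.88 V.
Balancing electrons gives n = 2 (lcm of 2 and 2).
ΔG° = −nFE° = −(2)(96485)(+0.88) = -169,814 J = -169.8 kJ.

-169.8 kJ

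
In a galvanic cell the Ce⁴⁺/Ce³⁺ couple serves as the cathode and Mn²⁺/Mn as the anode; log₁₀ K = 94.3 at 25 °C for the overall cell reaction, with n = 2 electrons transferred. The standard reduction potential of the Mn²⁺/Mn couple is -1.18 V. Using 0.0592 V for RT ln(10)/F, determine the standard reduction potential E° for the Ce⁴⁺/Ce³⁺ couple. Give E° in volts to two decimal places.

+1.61 V

E°cell = (0.0592/n)·log K = (0.0592/2)(94.3) = +2.791 V.
Since Ce⁴⁺/Ce³⁺ is the cathode and Mn²⁺/Mn the anode, E°cell = E°(Ce⁴⁺/Ce³⁺) − E°(Mn²⁺/Mn).
So E°(Ce⁴⁺/Ce³⁺) = E°cell + E°(Mn²⁺/Mn) = +2.791 + (-1.18) = +1.61 V.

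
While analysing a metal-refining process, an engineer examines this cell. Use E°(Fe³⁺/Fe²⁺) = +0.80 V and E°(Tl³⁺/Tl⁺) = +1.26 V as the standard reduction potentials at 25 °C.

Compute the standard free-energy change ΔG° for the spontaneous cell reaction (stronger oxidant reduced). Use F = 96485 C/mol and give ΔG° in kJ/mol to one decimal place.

-88.8 kJ/mol

Tl³⁺/Tl⁺ (E° = +1.26 V) is the cathode; Fe³⁺/Fe²⁺ (E° = +0.80 V) is the anode, so E°cell = +0.46 V.
Balancing electrons gives n = 2 (lcm of 2 and 1).
ΔG° = −nFE° = −(2)(96485)(+0.46) = -88,766 J = -88.8 kJ/mol.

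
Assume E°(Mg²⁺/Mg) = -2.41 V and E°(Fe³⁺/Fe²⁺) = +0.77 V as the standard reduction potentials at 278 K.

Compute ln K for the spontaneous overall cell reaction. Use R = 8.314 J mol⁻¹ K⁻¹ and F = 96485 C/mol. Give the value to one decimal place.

Cathode: Fe³⁺/Fe²⁺; anode: Mg²⁺/Mg. E°cell = (+0.77) − (-2.41) = +3.18 V, with n = 2.
ΔG° = −nFE° = −RT ln K, so ln K = nFE°/(RT) = (2)(96485)(+3.18) / ((8.314)(278)) = 265.499.

265.5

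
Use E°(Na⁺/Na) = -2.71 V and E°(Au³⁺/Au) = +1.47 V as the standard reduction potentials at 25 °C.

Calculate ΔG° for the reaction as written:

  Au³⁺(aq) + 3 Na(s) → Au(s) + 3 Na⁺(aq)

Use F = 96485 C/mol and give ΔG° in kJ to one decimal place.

As written, Au³⁺/Au is reduced (cathode) and Na⁺/Na is oxidised (anode), so E°cell = (+1.47) − (-2.71) = +4.18 V.
Balancing electrons gives n = 3.
ΔG° = −nFE° = −(3)(96485)(+4.18) = -1,209,922 J = -1209.9 kJ.

-1209.9 kJ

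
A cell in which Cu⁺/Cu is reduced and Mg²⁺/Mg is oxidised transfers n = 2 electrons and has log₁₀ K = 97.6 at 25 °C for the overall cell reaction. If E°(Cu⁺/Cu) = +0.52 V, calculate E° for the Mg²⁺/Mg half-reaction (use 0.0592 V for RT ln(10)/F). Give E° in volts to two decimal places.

-2.37 V

E°cell = (0.0592/n)·log K = (0.0592/2)(97.6) = +2.889 V.
Since Cu⁺/Cu is the cathode and Mg²⁺/Mg the anode, E°cell = E°(Cu⁺/Cu) − E°(Mg²⁺/Mg).
So E°(Mg²⁺/Mg) = E°(Cu⁺/Cu) − E°cell = (+0.52) − (+2.889) = -2.37 V.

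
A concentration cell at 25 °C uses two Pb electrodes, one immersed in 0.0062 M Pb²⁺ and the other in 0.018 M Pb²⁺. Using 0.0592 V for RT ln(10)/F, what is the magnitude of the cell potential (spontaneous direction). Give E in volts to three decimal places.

+0.014 V

For a concentration cell E°cell = 0. The 0.018 M side is the cathode (reduction is favoured where [Pb²⁺] is higher).
With n = 2, E = −(0.0592/2) log([Pb²⁺]ₐₙ/[Pb²⁺]꜀ₐₜ) = −(0.0592/2) log(0.0062/0.018) = −(0.0592/2)(-0.463) = +0.014 V.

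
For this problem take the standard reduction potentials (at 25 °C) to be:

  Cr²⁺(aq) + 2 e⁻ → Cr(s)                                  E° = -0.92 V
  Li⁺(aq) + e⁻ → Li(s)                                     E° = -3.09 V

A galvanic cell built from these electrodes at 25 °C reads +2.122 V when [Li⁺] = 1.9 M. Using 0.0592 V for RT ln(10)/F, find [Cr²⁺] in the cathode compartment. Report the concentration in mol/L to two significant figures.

Cr²⁺/Cr is the cathode, Li⁺/Li the anode: E°cell = +2.17 V, n = 2.
Overall reaction: Cr²⁺(aq) + 2 Li(s) → Cr(s) + 2 Li⁺(aq); Q = [Li⁺]^2/[Cr²⁺]^1.
From E = E° − (0.0592/n) log Q: log Q = (E° − E)·n/0.0592 = (+2.17 − (+2.122))·2/0.0592 = 1.6216.
So 1·log[Cr²⁺] = 2·log(1.9) − log Q = 0.5575 − (1.6216) = -1.0641; [Cr²⁺] = 10^(-1.0641) ≈ 0.086 M.

0.086 M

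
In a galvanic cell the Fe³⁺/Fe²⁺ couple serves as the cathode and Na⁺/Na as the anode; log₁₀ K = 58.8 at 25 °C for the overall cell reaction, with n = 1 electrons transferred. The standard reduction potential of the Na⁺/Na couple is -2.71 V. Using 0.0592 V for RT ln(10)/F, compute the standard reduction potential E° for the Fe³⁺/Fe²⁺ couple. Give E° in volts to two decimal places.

E°cell = (0.0592/n)·log K = (0.0592/1)(58.8) = +3.481 V.
Since Fe³⁺/Fe²⁺ is the cathode and Na⁺/Na the anode, E°cell = E°(Fe³⁺/Fe²⁺) − E°(Na⁺/Na).
So E°(Fe³⁺/Fe²⁺) = E°cell + E°(Na⁺/Na) = +3.481 + (-2.71) = +0.77 V.

+0.77 V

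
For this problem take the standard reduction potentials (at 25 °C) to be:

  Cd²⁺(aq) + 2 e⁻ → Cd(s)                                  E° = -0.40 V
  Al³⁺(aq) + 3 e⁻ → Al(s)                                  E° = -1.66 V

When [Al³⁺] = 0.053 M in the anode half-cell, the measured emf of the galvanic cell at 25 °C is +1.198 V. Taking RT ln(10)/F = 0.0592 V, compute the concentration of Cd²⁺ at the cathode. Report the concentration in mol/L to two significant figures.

0.0011 M

Cd²⁺/Cd is the cathode, Al³⁺/Al the anode: E°cell = +1.26 V, n = 6.
Overall reaction: 3 Cd²⁺(aq) + 2 Al(s) → 3 Cd(s) + 2 Al³⁺(aq); Q = [Al³⁺]^2/[Cd²⁺]^3.
From E = E° − (0.0592/n) log Q: log Q = (E° − E)·n/0.0592 = (+1.26 − (+1.198))·6/0.0592 = 6.2838.
So 3·log[Cd²⁺] = 2·log(0.053) − log Q = -2.5514 − (6.2838) = -8.8352; log[Cd²⁺] = -8.8352 / 3 = -2.9451; [Cd²⁺] = 10^(-2.9451) ≈ 0.0011 M.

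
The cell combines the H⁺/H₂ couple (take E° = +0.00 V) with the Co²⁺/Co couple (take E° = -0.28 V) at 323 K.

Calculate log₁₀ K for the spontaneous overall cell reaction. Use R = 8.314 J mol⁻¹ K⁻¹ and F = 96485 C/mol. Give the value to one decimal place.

Cathode: H⁺/H₂; anode: Co²⁺/Co. E°cell = (+0.00) − (-0.28) = +0.28 V, with n = 2.
ΔG° = −nFE° = −RT ln K, so ln K = nFE°/(RT) = (2)(96485)(+0.28) / ((8.314)(323)) = 20.120.
log₁₀ K = 20.120 / ln 10 = 8.7.

8.7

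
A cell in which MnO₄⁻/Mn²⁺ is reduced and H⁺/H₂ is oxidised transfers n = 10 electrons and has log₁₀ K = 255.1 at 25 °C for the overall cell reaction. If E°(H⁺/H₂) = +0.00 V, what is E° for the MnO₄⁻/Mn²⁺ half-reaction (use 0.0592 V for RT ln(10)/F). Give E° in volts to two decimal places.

+1.51 V

E°cell = (0.0592/n)·log K = (0.0592/10)(255.1) = +1.510 V.
Since MnO₄⁻/Mn²⁺ is the cathode and H⁺/H₂ the anode, E°cell = E°(MnO₄⁻/Mn²⁺) − E°(H⁺/H₂).
So E°(MnO₄⁻/Mn²⁺) = E°cell + E°(H⁺/H₂) = +1.510 + (+0.00) = +1.51 V.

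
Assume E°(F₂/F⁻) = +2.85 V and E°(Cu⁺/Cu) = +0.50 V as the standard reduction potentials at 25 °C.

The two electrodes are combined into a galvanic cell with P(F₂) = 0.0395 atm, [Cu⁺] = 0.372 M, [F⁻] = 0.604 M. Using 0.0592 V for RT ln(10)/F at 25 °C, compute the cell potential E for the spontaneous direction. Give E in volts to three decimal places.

+2.347 V

F₂/F⁻ is the cathode (higher E°), Cu⁺/Cu the anode: E°cell = +2.85 − (+0.50) = +2.35 V, n = 2.
Overall: F₂(g) + 2 Cu(s) → 2 F⁻(aq) + 2 Cu⁺(aq)
Q = [F⁻]^2·[Cu⁺]^2 / (P(F₂)); log Q = 0.107.
E = E° − (0.0592/n) log Q = +2.35 − (0.0592/2)(0.107) = +2.347 V.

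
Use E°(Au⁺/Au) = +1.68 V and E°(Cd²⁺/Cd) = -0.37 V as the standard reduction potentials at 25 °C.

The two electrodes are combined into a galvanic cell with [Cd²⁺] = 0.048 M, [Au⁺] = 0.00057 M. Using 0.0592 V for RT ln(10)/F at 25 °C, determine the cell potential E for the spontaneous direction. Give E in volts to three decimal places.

+1.897 V

Au⁺/Au is the cathode (higher E°), Cd²⁺/Cd the anode: E°cell = +1.68 − (-0.37) = +2.05 V, n = 2.
Overall: 2 Au⁺(aq) + Cd(s) → 2 Au(s) + Cd²⁺(aq)
Q = [Cd²⁺] / ([Au⁺]^2); log Q = 5.169.
E = E° − (0.0592/n) log Q = +2.05 − (0.0592/2)(5.169) = +1.897 V.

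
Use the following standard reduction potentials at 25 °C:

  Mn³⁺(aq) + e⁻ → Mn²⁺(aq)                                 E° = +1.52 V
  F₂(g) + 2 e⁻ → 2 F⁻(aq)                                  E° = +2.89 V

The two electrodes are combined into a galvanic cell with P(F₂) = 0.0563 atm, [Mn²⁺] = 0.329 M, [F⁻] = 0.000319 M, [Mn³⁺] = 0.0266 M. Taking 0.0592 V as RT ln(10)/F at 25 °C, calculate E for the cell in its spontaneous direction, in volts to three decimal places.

F₂/F⁻ is the cathode (higher E°), Mn³⁺/Mn²⁺ the anode: E°cell = +2.89 − (+1.52) = +1.37 V, n = 2.
Overall: F₂(g) + 2 Mn²⁺(aq) → 2 F⁻(aq) + 2 Mn³⁺(aq)
Q = [F⁻]^2·[Mn³⁺]^2 / (P(F₂)·[Mn²⁺]^2); log Q = -7.928.
E = E° − (0.0592/n) log Q = +1.37 − (0.0592/2)(-7.928) = +1.605 V.

+1.605 V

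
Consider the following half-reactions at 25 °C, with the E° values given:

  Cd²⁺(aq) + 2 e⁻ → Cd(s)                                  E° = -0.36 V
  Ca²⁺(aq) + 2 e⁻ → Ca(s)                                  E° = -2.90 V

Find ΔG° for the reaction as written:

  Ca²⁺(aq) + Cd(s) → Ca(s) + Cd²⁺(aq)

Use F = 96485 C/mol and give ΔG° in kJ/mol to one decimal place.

As written, Ca²⁺/Ca is reduced (cathode) and Cd²⁺/Cd is oxidised (anode), so E°cell = (-2.90) − (-0.36) = -2.54 V.
Balancing electrons gives n = 2.
ΔG° = −nFE° = −(2)(96485)(-2.54) = 490,144 J = +490.1 kJ/mol.

+490.1 kJ/mol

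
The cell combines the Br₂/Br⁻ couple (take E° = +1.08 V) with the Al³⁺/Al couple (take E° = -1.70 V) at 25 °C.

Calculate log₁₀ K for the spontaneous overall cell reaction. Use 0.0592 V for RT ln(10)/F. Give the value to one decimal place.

Cathode: Br₂/Br⁻; anode: Al³⁺/Al. E°cell = +2.78 V, n = 6.
log K = nE°cell / 0.0592 = (6)(+2.78) / 0.0592 = 281.8.

281.8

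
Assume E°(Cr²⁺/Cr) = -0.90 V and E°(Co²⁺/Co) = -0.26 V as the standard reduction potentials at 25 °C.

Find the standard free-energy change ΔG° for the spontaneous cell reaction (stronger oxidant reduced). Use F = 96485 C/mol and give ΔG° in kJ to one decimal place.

-123.5 kJ

Co²⁺/Co (E° = -0.26 V) is the cathode; Cr²⁺/Cr (E° = -0.90 V) is the anode, so E°cell = +0.64 V.
Balancing electrons gives n = 2 (lcm of 2 and 2).
ΔG° = −nFE° = −(2)(96485)(+0.64) = -123,501 J = -123.5 kJ.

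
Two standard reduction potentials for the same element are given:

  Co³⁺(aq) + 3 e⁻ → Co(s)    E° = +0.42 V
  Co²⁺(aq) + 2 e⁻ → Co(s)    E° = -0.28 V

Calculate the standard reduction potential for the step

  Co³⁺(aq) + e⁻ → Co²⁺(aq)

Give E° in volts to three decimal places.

+1.820 V

Sequential free energies add, so n₃E°₃ = n₁E°₁ + n₂E°₂.
With n₃ = 3, and the known step contributing 2×(-0.28) V, the unknown satisfies 1·E° = 3×(+0.42) − 2×(-0.28) = +1.820.
E° = +1.820 / 1 = +1.820 V.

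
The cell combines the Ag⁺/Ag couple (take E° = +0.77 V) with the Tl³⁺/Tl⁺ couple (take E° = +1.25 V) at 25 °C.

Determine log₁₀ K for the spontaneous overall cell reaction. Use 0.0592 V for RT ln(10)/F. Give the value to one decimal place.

16.2

Cathode: Tl³⁺/Tl⁺; anode: Ag⁺/Ag. E°cell = +0.48 V, n = 2.
log K = nE°cell / 0.0592 = (2)(+0.48) / 0.0592 = 16.2.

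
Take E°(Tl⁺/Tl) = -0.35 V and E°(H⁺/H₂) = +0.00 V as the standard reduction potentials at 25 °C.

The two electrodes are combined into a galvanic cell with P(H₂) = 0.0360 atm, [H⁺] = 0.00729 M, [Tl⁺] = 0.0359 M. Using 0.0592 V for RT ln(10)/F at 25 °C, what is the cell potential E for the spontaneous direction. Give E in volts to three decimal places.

+0.352 V

H⁺/H₂ is the cathode (higher E°), Tl⁺/Tl the anode: E°cell = +0.00 − (-0.35) = +0.35 V, n = 2.
Overall: 2 H⁺(aq) + 2 Tl(s) → H₂(g) + 2 Tl⁺(aq)
Q = P(H₂)·[Tl⁺]^2 / ([H⁺]^2); log Q = -0.059.
E = E° − (0.0592/n) log Q = +0.35 − (0.0592/2)(-0.059) = +0.352 V.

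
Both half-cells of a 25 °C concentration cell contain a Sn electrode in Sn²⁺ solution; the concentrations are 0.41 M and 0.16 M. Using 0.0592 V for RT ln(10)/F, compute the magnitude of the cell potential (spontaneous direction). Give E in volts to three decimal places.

+0.012 V

For a concentration cell E°cell = 0. The 0.41 M side is the cathode (reduction is favoured where [Sn²⁺] is higher).
With n = 2, E = −(0.0592/2) log([Sn²⁺]ₐₙ/[Sn²⁺]꜀ₐₜ) = −(0.0592/2) log(0.16/0.41) = −(0.0592/2)(-0.409) = +0.012 V.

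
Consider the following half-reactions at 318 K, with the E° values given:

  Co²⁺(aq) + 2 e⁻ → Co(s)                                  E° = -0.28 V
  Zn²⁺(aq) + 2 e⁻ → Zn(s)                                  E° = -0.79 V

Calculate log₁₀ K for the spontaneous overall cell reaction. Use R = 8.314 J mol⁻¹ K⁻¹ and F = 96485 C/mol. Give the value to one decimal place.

16.2

Cathode: Co²⁺/Co; anode: Zn²⁺/Zn. E°cell = (-0.28) − (-0.79) = +0.51 V, with n = 2.
ΔG° = −nFE° = −RT ln K, so ln K = nFE°/(RT) = (2)(96485)(+0.51) / ((8.314)(318)) = 37.224.
log₁₀ K = 37.224 / ln 10 = 16.2.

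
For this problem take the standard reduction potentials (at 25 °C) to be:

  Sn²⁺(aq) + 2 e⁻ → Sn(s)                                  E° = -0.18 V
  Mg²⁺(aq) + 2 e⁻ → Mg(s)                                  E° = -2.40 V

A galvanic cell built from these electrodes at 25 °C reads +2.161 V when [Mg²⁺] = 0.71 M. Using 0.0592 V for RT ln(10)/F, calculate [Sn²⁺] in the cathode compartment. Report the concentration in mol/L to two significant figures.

Sn²⁺/Sn is the cathode, Mg²⁺/Mg the anode: E°cell = +2.22 V, n = 2.
Overall reaction: Sn²⁺(aq) + Mg(s) → Sn(s) + Mg²⁺(aq); Q = [Mg²⁺]^1/[Sn²⁺]^1.
From E = E° − (0.0592/n) log Q: log Q = (E° − E)·n/0.0592 = (+2.22 − (+2.161))·2/0.0592 = 1.9932.
So 1·log[Sn²⁺] = 1·log(0.71) − log Q = -0.1487 − (1.9932) = -2.1419; [Sn²⁺] = 10^(-2.1419) ≈ 0.0072 M.

0.0072 M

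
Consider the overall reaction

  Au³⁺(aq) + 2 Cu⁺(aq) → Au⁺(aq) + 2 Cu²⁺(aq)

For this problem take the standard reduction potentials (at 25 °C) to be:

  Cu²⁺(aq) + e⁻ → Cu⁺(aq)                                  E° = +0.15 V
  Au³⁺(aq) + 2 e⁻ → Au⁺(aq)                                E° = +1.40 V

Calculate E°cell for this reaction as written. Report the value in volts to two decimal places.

The Au³⁺/Au⁺ couple has the higher reduction potential, so it is the cathode; Cu²⁺/Cu⁺ is oxidised at the anode.
E°cell = E°(cathode) − E°(anode) = (+1.40) − (+0.15) = +1.25 V.

+1.25 V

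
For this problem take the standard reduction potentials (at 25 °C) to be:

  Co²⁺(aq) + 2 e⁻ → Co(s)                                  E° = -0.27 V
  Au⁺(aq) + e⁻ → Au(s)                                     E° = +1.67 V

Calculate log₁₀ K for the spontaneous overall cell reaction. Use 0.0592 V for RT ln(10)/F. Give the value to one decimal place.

65.5

Cathode: Au⁺/Au; anode: Co²⁺/Co. E°cell = +1.94 V, n = 2.
log K = nE°cell / 0.0592 = (2)(+1.94) / 0.0592 = 65.5.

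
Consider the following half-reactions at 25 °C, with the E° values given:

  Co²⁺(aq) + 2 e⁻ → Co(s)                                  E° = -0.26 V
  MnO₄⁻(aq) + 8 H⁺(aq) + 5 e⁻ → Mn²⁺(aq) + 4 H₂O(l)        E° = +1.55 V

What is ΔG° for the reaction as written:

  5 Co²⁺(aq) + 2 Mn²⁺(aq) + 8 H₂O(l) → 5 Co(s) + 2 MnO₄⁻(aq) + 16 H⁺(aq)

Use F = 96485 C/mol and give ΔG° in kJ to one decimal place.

As written, Co²⁺/Co is reduced (cathode) and MnO₄⁻/Mn²⁺ is oxidised (anode), so E°cell = (-0.26) − (+1.55) = -1.81 V.
Balancing electrons gives n = 10.
ΔG° = −nFE° = −(10)(96485)(-1.81) = 1,746,378 J = +1746.4 kJ.

+1746.4 kJ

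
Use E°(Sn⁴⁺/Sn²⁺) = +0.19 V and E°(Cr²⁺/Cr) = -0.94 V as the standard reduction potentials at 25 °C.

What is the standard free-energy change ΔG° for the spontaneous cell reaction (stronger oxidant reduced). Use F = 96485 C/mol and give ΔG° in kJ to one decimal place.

Sn⁴⁺/Sn²⁺ (E° = +0.19 V) is the cathode; Cr²⁺/Cr (E° = -0.94 V) is the anode, so E°cell = +1.13 V.
Balancing electrons gives n = 2 (lcm of 2 and 2).
ΔG° = −nFE° = −(2)(96485)(+1.13) = -218,056 J = -218.1 kJ.

-218.1 kJ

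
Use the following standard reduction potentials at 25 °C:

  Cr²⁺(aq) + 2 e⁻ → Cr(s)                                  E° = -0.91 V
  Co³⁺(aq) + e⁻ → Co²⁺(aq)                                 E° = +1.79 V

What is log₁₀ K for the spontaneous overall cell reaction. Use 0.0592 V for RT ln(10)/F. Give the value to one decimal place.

91.2

Cathode: Co³⁺/Co²⁺; anode: Cr²⁺/Cr. E°cell = +2.70 V, n = 2.
log K = nE°cell / 0.0592 = (2)(+2.70) / 0.0592 = 91.2.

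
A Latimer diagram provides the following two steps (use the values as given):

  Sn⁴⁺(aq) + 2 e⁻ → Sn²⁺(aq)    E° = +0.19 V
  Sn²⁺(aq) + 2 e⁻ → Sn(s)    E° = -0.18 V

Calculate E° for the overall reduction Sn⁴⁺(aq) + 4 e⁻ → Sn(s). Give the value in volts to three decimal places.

+0.005 V

Adding the free-energy changes (−nFE°) of the two steps gives −n₃FE°₃ = −n₁FE°₁ − n₂FE°₂.
E°₃ = (2×+0.19 + 2×-0.18) / 4 = (+0.020) / 4 = +0.005 V.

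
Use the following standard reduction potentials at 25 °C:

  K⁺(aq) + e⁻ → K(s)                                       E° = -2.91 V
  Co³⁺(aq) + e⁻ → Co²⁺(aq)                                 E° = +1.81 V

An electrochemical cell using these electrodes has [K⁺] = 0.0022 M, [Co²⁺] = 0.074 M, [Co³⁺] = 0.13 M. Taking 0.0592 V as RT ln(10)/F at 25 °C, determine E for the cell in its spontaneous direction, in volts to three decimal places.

+4.892 V

Co³⁺/Co²⁺ is the cathode (higher E°), K⁺/K the anode: E°cell = +1.81 − (-2.91) = +4.72 V, n = 1.
Overall: Co³⁺(aq) + K(s) → Co²⁺(aq) + K⁺(aq)
Q = [Co²⁺]·[K⁺] / ([Co³⁺]); log Q = -2.902.
E = E° − (0.0592/n) log Q = +4.72 − (0.0592/1)(-2.902) = +4.892 V.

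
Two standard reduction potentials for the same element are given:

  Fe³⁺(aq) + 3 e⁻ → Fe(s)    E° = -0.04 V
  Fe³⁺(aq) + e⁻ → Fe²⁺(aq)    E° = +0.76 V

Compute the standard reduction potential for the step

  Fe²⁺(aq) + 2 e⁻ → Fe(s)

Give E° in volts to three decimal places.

Sequential free energies add, so n₃E°₃ = n₁E°₁ + n₂E°₂.
With n₃ = 3, and the known step contributing 1×(+0.76) V, the unknown satisfies 2·E° = 3×(-0.04) − 1×(+0.76) = -0.880.
E° = -0.880 / 2 = -0.440 V.

-0.440 V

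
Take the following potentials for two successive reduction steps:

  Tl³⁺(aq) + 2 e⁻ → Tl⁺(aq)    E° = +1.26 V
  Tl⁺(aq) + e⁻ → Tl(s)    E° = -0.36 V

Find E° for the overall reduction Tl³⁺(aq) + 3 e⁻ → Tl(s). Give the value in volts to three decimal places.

Since ΔG° = −nFE° is additive over sequential reductions, n₃E°₃ = n₁E°₁ + n₂E°₂.
E°₃ = (2×+1.26 + 1×-0.36) / 3 = (+2.160) / 3 = +0.720 V.

+0.720 V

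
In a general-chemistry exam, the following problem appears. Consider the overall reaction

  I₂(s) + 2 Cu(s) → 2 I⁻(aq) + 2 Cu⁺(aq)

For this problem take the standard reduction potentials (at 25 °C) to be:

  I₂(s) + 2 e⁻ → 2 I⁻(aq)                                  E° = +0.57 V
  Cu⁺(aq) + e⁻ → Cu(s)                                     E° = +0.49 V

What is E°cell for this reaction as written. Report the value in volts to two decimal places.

+0.08 V

The I₂/I⁻ couple has the higher reduction potential, so it is the cathode; Cu⁺/Cu is oxidised at the anode.
E°cell = E°(cathode) − E°(anode) = (+0.57) − (+0.49) = +0.08 V.
Since E°cell > 0, the reaction is spontaneous under standard conditions.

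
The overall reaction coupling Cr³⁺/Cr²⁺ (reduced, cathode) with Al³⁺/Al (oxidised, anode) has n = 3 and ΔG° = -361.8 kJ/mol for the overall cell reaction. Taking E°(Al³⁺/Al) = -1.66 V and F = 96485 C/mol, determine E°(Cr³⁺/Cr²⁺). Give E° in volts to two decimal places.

E°cell = −ΔG°/(nF) = −(-361.8×10³)/((3)(96485)) = +1.250 V.
Since Cr³⁺/Cr²⁺ is the cathode and Al³⁺/Al the anode, E°cell = E°(Cr³⁺/Cr²⁺) − E°(Al³⁺/Al).
So E°(Cr³⁺/Cr²⁺) = E°cell + E°(Al³⁺/Al) = +1.250 + (-1.66) = -0.41 V.

-0.41 V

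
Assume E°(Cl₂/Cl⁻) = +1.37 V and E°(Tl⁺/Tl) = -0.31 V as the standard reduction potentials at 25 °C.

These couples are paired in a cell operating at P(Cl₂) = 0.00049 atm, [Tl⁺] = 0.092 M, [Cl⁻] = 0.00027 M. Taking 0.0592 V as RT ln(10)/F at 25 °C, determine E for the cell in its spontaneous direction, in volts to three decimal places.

+1.855 V

Cl₂/Cl⁻ is the cathode (higher E°), Tl⁺/Tl the anode: E°cell = +1.37 − (-0.31) = +1.68 V, n = 2.
Overall: Cl₂(g) + 2 Tl(s) → 2 Cl⁻(aq) + 2 Tl⁺(aq)
Q = [Cl⁻]^2·[Tl⁺]^2 / (P(Cl₂)); log Q = -5.900.
E = E° − (0.0592/n) log Q = +1.68 − (0.0592/2)(-5.900) = +1.855 V.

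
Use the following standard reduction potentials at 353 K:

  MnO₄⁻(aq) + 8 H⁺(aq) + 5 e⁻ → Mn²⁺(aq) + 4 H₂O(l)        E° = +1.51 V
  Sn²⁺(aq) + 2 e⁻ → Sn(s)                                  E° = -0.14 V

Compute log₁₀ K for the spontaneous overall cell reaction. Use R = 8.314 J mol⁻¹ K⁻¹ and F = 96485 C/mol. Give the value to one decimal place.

235.6

Cathode: MnO₄⁻/Mn²⁺; anode: Sn²⁺/Sn. E°cell = (+1.51) − (-0.14) = +1.65 V, with n = 10.
ΔG° = −nFE° = −RT ln K, so ln K = nFE°/(RT) = (10)(96485)(+1.65) / ((8.314)(353)) = 542.449.
log₁₀ K = 542.449 / ln 10 = 235.6.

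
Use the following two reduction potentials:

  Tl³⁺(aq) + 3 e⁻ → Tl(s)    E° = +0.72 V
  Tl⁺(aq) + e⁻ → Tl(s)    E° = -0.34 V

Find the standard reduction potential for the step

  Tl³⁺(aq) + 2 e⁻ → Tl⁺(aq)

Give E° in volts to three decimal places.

+1.250 V

Sequential free energies add, so n₃E°₃ = n₁E°₁ + n₂E°₂.
With n₃ = 3, and the known step contributing 1×(-0.34) V, the unknown satisfies 2·E° = 3×(+0.72) − 1×(-0.34) = +2.500.
E° = +2.500 / 2 = +1.250 V.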